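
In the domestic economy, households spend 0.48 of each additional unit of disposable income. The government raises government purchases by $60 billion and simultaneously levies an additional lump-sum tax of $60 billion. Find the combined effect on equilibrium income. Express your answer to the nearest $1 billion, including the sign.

Expenditure multiplier = 1/(1 − MPC) = 1/(1 − 0.48) = 1/0.52 ≈ 1.923.
ΔG contributes k·ΔG = (+$60 billion) / 0.52 ≈ +$115.4 billion.
ΔT of +$60 billion changes first-round spending by −c·ΔT = −$28.8 billion, contributing k·(−c·ΔT) = (−$28.8 billion) / 0.52 ≈ −$55.4 billion.
With ΔG = ΔT and no other leakages, the balanced-budget multiplier is 1, so ΔY = ΔG = +$60 billion.

+$60 billion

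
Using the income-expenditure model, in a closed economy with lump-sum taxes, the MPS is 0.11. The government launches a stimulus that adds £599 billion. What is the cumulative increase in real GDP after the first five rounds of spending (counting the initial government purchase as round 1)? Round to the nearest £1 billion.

£2,405 billion

MPC = 1 − MPS = 1 − 0.11 = 0.89.
Round 1 adds ΔG = £599 billion; each later round is MPC = 0.89 times the previous.
After 5 rounds: 599 + 533.11 + 474.4679 + 422.276431 + 375.82602359 = ΔG·(1 − c^5)/(1 − c) = 599 × (1 − 0.5584059449)/0.11 ≈ £2,405 billion.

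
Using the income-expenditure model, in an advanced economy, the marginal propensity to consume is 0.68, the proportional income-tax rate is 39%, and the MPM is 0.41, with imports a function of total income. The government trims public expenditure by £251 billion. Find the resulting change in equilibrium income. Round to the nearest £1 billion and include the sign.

−£252 billion

Government-spending multiplier = 1/(1 − c(1−t) + m) = 1/(1 − 0.68×0.61 + 0.41) = 1/0.9952 ≈ 1.005.
ΔY = k × ΔG = (−£251 billion) / 0.9952 ≈ −£252 billion.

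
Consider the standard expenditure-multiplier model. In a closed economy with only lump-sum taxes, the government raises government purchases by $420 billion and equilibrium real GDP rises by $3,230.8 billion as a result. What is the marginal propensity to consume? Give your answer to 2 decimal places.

0.87

Implied spending multiplier k = ΔY/ΔG = 3,230.8/420 ≈ 7.6924.
Since k = 1/(1 − MPC), MPC = 1 − 1/k = 1 − ΔG/ΔY = 1 − 420/3,230.8 ≈ 0.87.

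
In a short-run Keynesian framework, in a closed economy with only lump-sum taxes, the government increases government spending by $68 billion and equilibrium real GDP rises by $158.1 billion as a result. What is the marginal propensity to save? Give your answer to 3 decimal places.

Implied spending multiplier k = ΔY/ΔG = 158.1/68 = 2.325.
Since k = 1/(1 − MPC), MPC = 1 − 1/k = 1 − ΔG/ΔY = 1 − 68/158.1 ≈ 0.570.
MPS = 1 − MPC = 0.430.

0.430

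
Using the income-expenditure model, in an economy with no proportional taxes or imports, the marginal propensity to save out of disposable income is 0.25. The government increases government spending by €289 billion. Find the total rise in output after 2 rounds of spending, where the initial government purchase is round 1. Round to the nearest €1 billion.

€506 billion

MPC = 1 − MPS = 1 − 0.25 = 0.75.
Round 1 adds ΔG = €289 billion; each later round is MPC = 0.75 times the previous.
After 2 rounds: 289 + 216.75 = ΔG·(1 − c^2)/(1 − c) = 289 × (1 − 0.5625)/0.25 ≈ €506 billion.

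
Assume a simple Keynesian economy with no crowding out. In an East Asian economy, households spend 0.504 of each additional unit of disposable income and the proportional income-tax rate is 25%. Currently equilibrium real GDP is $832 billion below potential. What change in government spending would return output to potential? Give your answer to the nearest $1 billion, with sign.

+$518 billion

Spending multiplier = 1/(1 − c(1−t)) = 1/(1 − 0.504×0.75) = 1/0.622 ≈ 1.608.
Need ΔY = +$832 billion, so ΔG = ΔY/k = (+$832 billion) × 0.622 ≈ +$518 billion.
The government should increase government spending by $518 billion.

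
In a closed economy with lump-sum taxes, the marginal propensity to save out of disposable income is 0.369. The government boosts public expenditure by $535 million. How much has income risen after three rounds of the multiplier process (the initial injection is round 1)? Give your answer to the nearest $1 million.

$1,086 million

MPC = 1 − MPS = 1 − 0.369 = 0.631.
Round 1 adds ΔG = $535 million; each later round is MPC = 0.631 times the previous.
After 3 rounds: 535 + 337.585 + 213.016135 = ΔG·(1 − c^3)/(1 − c) = 535 × (1 − 0.251239591)/0.369 ≈ $1,086 million.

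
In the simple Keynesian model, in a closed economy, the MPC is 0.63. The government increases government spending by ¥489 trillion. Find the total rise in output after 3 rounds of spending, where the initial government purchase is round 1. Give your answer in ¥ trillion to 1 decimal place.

Round 1 adds ΔG = ¥489 trillion; each later round is MPC = 0.63 times the previous.
After 3 rounds: 489 + 308.07 + 194.0841 = ΔG·(1 − c^3)/(1 − c) = 489 × (1 − 0.250047)/0.37 ≈ ¥991.2 trillion.

¥991.2 trillion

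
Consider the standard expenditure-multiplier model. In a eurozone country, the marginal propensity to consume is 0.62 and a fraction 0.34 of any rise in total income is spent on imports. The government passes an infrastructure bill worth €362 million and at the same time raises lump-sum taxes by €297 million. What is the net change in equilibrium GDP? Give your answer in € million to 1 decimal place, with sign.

Expenditure multiplier = 1/(1 − c + m) = 1/(1 − 0.62 + 0.34) = 1/0.72 ≈ 1.389.
ΔG contributes k·ΔG = (+€362 million) / 0.72 ≈ +€502.8 million.
ΔT of +€297 million changes first-round spending by −c·ΔT = −€184.14 million, contributing k·(−c·ΔT) = (−€184.14 million) / 0.72 ≈ −€255.8 million.
Net ΔY = k(ΔG − c·ΔT) = (+€177.86 million) / 0.72 ≈ +€247 million.

+€247.0 million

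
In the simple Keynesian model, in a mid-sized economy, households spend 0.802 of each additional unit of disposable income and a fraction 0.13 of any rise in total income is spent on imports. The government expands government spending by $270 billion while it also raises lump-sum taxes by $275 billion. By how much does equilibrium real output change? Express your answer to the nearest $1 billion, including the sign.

+$151 billion

Expenditure multiplier = 1/(1 − c + m) = 1/(1 − 0.802 + 0.13) = 1/0.328 ≈ 3.049.
ΔG contributes k·ΔG = (+$270 billion) / 0.328 ≈ +$823.2 billion.
ΔT of +$275 billion changes first-round spending by −c·ΔT = −$220.55 billion, contributing k·(−c·ΔT) = (−$220.55 billion) / 0.328 ≈ −$672.4 billion.
Net ΔY = k(ΔG − c·ΔT) = (+$49.45 billion) / 0.328 ≈ +$151 billion.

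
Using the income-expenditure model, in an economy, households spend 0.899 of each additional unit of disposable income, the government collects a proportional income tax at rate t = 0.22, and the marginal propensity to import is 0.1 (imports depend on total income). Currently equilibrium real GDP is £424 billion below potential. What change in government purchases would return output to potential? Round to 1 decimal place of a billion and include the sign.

+£169.1 billion

Spending multiplier = 1/(1 − c(1−t) + m) = 1/(1 − 0.899×0.78 + 0.1) = 1/0.39878 ≈ 2.508.
Need ΔY = +£424 billion, so ΔG = ΔY/k = (+£424 billion) × 0.39878 ≈ +£169.1 billion.
The government should increase government purchases by £169.1 billion.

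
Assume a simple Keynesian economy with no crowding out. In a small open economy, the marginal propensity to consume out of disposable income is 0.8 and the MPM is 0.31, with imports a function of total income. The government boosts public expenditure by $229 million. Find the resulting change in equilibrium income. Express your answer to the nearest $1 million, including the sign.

+$449 million

Expenditure multiplier = 1/(1 − c + m) = 1/(1 − 0.8 + 0.31) = 1/0.51 ≈ 1.961.
ΔY = k × ΔG = (+$229 million) / 0.51 ≈ +$449 million.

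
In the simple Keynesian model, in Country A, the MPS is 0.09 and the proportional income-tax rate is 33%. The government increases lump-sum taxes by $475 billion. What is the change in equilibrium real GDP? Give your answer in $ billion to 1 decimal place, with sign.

−$1,107.5 billion

MPC = 1 − MPS = 1 − 0.09 = 0.91.
A lump-sum tax change of +$475 billion shifts disposable income by −$475 billion; first-round consumption changes by −c × ΔT = −0.91 × (+$475 billion) = −$432.25 billion.
Expenditure multiplier = 1/(1 − c(1−t)) = 1/(1 − 0.91×0.67) = 1/0.3903 ≈ 2.562.
The tax multiplier is −c × k ≈ −2.332, so ΔY = k × (−c·ΔT) = (−$432.25 billion) / 0.3903 ≈ −$1,107.5 billion.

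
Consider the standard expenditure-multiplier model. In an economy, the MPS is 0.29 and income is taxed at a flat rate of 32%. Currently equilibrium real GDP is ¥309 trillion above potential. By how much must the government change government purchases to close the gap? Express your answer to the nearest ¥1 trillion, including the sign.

−¥160 trillion

MPC = 1 − MPS = 1 − 0.29 = 0.71.
Spending multiplier = 1/(1 − c(1−t)) = 1/(1 − 0.71×0.68) = 1/0.5172 ≈ 1.933.
Need ΔY = −¥309 trillion, so ΔG = ΔY/k = (−¥309 trillion) × 0.5172 ≈ −¥160 trillion.
The government should cut government purchases by ¥160 trillion.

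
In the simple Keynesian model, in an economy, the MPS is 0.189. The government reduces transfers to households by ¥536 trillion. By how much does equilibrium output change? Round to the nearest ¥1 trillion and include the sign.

MPC = 1 − MPS = 1 − 0.189 = 0.811.
The transfer change shifts disposable income by −¥536 trillion, so first-round consumption changes by c·ΔTR = 0.811 × (−¥536 trillion) = −¥434.696 trillion.
Expenditure multiplier = 1/(1 − MPC) = 1/(1 − 0.811) = 1/0.189 ≈ 5.291.
The transfer multiplier is c × k ≈ 4.291, so ΔY = k × (c·ΔTR) = (−¥434.696 trillion) / 0.189 ≈ −¥2,300 trillion.

−¥2,300 trillion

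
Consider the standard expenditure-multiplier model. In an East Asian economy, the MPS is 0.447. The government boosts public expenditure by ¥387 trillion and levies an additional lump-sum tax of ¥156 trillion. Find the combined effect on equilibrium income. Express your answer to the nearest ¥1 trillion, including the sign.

MPC = 1 − MPS = 1 − 0.447 = 0.553.
Expenditure multiplier = 1/(1 − MPC) = 1/(1 − 0.553) = 1/0.447 ≈ 2.237.
ΔG contributes k·ΔG = (+¥387 trillion) / 0.447 ≈ +¥865.8 trillion.
ΔT of +¥156 trillion changes first-round spending by −c·ΔT = −¥86.268 trillion, contributing k·(−c·ΔT) = (−¥86.268 trillion) / 0.447 ≈ −¥193 trillion.
Net ΔY = k(ΔG − c·ΔT) = (+¥300.732 trillion) / 0.447 ≈ +¥673 trillion.

+¥673 trillion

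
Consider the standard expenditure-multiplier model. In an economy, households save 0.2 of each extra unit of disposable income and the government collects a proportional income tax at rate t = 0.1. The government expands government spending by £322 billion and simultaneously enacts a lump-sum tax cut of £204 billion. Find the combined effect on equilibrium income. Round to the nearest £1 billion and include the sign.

MPC = 1 − MPS = 1 − 0.2 = 0.8.
Expenditure multiplier = 1/(1 − c(1−t)) = 1/(1 − 0.8×0.9) = 1/0.28 ≈ 3.571.
ΔG contributes k·ΔG = (+£322 billion) / 0.28 = +£1,150 billion.
ΔT of −£204 billion changes first-round spending by −c·ΔT = +£163.2 billion, contributing k·(−c·ΔT) = (+£163.2 billion) / 0.28 ≈ +£582.9 billion.
Net ΔY = k(ΔG − c·ΔT) = (+£485.2 billion) / 0.28 ≈ +£1,733 billion.

+£1,733 billion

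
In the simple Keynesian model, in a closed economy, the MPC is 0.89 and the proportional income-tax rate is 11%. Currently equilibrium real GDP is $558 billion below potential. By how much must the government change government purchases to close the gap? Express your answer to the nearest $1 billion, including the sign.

Spending multiplier = 1/(1 − c(1−t)) = 1/(1 − 0.89×0.89) = 1/0.2079 ≈ 4.81.
Need ΔY = +$558 billion, so ΔG = ΔY/k = (+$558 billion) × 0.2079 ≈ +$116 billion.
The government should increase government purchases by $116 billion.

+$116 billion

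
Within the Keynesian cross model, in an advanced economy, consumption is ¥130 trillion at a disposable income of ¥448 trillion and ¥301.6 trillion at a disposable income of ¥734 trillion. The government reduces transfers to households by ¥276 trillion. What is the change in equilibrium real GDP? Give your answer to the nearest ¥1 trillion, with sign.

−¥414 trillion

MPC = ΔC/ΔYd = (301.6 − 130)/(734 − 448) = 171.6/286 = 0.6.
The transfer change shifts disposable income by −¥276 trillion, so first-round consumption changes by c·ΔTR = 0.6 × (−¥276 trillion) = −¥165.6 trillion.
Expenditure multiplier = 1/(1 − MPC) = 1/(1 − 0.6) = 1/0.4 = 2.5.
The transfer multiplier is c × k = 1.5, so ΔY = k × (c·ΔTR) = (−¥165.6 trillion) / 0.4 = −¥414 trillion.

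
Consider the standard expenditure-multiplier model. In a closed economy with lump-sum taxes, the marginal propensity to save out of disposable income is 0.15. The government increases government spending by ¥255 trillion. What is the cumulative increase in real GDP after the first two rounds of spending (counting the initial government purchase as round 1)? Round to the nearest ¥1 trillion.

MPC = 1 − MPS = 1 − 0.15 = 0.85.
Round 1 adds ΔG = ¥255 trillion; each later round is MPC = 0.85 times the previous.
After 2 rounds: 255 + 216.75 = ΔG·(1 − c^2)/(1 − c) = 255 × (1 − 0.7225)/0.15 ≈ ¥472 trillion.

¥472 trillion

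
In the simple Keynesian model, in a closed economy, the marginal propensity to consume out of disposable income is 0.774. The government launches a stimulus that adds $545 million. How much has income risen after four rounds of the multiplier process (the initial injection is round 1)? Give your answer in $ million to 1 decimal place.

Round 1 adds ΔG = $545 million; each later round is MPC = 0.774 times the previous.
After 4 rounds: 545 + 421.83 + 326.49642 + 252.70822908 = ΔG·(1 − c^4)/(1 − c) = 545 × (1 − 0.358892053776)/0.226 ≈ $1,546 million.

$1,546.0 million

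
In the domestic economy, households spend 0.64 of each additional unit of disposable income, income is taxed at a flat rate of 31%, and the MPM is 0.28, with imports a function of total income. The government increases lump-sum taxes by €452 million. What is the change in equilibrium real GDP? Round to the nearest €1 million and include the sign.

A lump-sum tax change of +€452 million shifts disposable income by −€452 million; first-round consumption changes by −c × ΔT = −0.64 × (+€452 million) = −€289.28 million.
Expenditure multiplier = 1/(1 − c(1−t) + m) = 1/(1 − 0.64×0.69 + 0.28) = 1/0.8384 ≈ 1.193.
The tax multiplier is −c × k ≈ −0.763, so ΔY = k × (−c·ΔT) = (−€289.28 million) / 0.8384 ≈ −€345 million.

−€345 million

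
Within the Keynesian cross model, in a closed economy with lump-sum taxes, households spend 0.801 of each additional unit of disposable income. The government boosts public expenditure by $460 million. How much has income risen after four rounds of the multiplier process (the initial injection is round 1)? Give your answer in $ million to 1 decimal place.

$1,360.0 million

Round 1 adds ΔG = $460 million; each later round is MPC = 0.801 times the previous.
After 4 rounds: 460 + 368.46 + 295.13646 + 236.40430446 = ΔG·(1 − c^4)/(1 − c) = 460 × (1 − 0.411651843201)/0.199 ≈ $1,360 million.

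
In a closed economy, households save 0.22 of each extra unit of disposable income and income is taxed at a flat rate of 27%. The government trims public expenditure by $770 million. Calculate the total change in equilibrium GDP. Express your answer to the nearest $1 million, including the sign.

−$1,788 million

MPC = 1 − MPS = 1 − 0.22 = 0.78.
Spending multiplier = 1/(1 − c(1−t)) = 1/(1 − 0.78×0.73) = 1/0.4306 ≈ 2.322.
ΔY = k × ΔG = (−$770 million) / 0.4306 ≈ −$1,788 million.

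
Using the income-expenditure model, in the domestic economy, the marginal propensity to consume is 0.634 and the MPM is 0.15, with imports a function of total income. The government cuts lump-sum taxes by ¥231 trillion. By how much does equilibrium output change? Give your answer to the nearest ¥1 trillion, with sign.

A lump-sum tax change of −¥231 trillion shifts disposable income by +¥231 trillion; first-round consumption changes by −c × ΔT = −0.634 × (−¥231 trillion) = +¥146.454 trillion.
Expenditure multiplier = 1/(1 − c + m) = 1/(1 − 0.634 + 0.15) = 1/0.516 ≈ 1.938.
The tax multiplier is −c × k ≈ −1.229, so ΔY = k × (−c·ΔT) = (+¥146.454 trillion) / 0.516 ≈ +¥284 trillion.

+¥284 trillion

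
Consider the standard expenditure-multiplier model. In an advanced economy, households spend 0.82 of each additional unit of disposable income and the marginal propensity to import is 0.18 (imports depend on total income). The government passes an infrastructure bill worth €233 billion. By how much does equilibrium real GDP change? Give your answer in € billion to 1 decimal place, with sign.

+€647.2 billion

Spending multiplier = 1/(1 − c + m) = 1/(1 − 0.82 + 0.18) = 1/0.36 ≈ 2.778.
ΔY = k × ΔG = (+€233 billion) / 0.36 ≈ +€647.2 billion.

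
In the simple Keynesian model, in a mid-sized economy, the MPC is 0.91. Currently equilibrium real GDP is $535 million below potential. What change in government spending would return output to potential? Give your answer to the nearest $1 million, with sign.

+$48 million

Spending multiplier = 1/(1 − MPC) = 1/(1 − 0.91) = 1/0.09 ≈ 11.111.
Need ΔY = +$535 million, so ΔG = ΔY/k = (+$535 million) × 0.09 ≈ +$48 million.
The government should increase government spending by $48 million.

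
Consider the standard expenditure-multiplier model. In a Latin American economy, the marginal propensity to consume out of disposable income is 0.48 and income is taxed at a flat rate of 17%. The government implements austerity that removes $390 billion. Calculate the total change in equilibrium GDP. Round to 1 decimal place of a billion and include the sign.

−$648.3 billion

Government-spending multiplier = 1/(1 − c(1−t)) = 1/(1 − 0.48×0.83) = 1/0.6016 ≈ 1.662.
ΔY = k × ΔG = (−$390 billion) / 0.6016 ≈ −$648.3 billion.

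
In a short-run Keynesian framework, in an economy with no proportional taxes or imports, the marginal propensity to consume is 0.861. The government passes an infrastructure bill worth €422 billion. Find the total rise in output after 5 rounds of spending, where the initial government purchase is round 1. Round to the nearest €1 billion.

Round 1 adds ΔG = €422 billion; each later round is MPC = 0.861 times the previous.
After 5 rounds: 422 + 363.342 + 312.837462 + 269.353054782 + 231.912980167302 = ΔG·(1 − c^5)/(1 − c) = 422 × (1 − 0.473168426360301)/0.139 ≈ €1,599 billion.

€1,599 billion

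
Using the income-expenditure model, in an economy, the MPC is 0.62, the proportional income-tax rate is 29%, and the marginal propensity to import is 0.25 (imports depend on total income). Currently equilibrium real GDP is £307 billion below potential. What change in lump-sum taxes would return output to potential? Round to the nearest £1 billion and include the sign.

−£401 billion

Spending multiplier = 1/(1 − c(1−t) + m) = 1/(1 − 0.62×0.71 + 0.25) = 1/0.8098 ≈ 1.235.
Tax multiplier = −c·k = −0.62/0.8098 ≈ −0.766. Need ΔY = +£307 billion, so ΔT = ΔY/(−c·k) = −(+£307 billion) × 0.8098 / 0.62 ≈ −£401 billion.
The government should cut lump-sum taxes by £401 billion.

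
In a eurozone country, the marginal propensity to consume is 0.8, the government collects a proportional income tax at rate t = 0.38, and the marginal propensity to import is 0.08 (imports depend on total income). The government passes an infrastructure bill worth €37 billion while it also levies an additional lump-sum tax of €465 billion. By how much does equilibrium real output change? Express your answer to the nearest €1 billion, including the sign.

−€574 billion

Expenditure multiplier = 1/(1 − c(1−t) + m) = 1/(1 − 0.8×0.62 + 0.08) = 1/0.584 ≈ 1.712.
ΔG contributes k·ΔG = (+€37 billion) / 0.584 ≈ +€63.4 billion.
ΔT of +€465 billion changes first-round spending by −c·ΔT = −€372 billion, contributing k·(−c·ΔT) = (−€372 billion) / 0.584 ≈ −€637 billion.
Net ΔY = k(ΔG − c·ΔT) = (−€335 billion) / 0.584 ≈ −€574 billion.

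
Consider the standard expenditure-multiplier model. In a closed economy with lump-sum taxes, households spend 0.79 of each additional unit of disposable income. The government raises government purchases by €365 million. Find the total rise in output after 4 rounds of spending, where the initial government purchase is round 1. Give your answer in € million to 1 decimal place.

€1,061.1 million

Round 1 adds ΔG = €365 million; each later round is MPC = 0.79 times the previous.
After 4 rounds: 365 + 288.35 + 227.7965 + 179.959235 = ΔG·(1 − c^4)/(1 − c) = 365 × (1 − 0.38950081)/0.21 ≈ €1,061.1 million.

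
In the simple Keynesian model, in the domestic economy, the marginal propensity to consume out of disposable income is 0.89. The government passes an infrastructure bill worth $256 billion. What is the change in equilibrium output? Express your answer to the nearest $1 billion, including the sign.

+$2,327 billion

Spending multiplier = 1/(1 − MPC) = 1/(1 − 0.89) = 1/0.11 ≈ 9.091.
ΔY = k × ΔG = (+$256 billion) / 0.11 ≈ +$2,327 billion.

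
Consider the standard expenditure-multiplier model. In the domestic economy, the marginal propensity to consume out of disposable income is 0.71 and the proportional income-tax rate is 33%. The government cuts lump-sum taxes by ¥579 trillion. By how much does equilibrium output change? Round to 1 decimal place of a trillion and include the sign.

+¥784.1 trillion

A lump-sum tax change of −¥579 trillion shifts disposable income by +¥579 trillion; first-round consumption changes by −c × ΔT = −0.71 × (−¥579 trillion) = +¥411.09 trillion.
Expenditure multiplier = 1/(1 − c(1−t)) = 1/(1 − 0.71×0.67) = 1/0.5243 ≈ 1.907.
The tax multiplier is −c × k ≈ −1.354, so ΔY = k × (−c·ΔT) = (+¥411.09 trillion) / 0.5243 ≈ +¥784.1 trillion.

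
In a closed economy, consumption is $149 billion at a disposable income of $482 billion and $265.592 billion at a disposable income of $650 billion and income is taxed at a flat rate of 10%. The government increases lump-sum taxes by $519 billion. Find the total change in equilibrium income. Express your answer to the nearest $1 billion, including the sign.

MPC = ΔC/ΔYd = (265.592 − 149)/(650 − 482) = 116.592/168 = 0.694.
A lump-sum tax change of +$519 billion shifts disposable income by −$519 billion; first-round consumption changes by −c × ΔT = −0.694 × (+$519 billion) = −$360.186 billion.
Expenditure multiplier = 1/(1 − c(1−t)) = 1/(1 − 0.694×0.9) = 1/0.3754 ≈ 2.664.
The tax multiplier is −c × k ≈ −1.849, so ΔY = k × (−c·ΔT) = (−$360.186 billion) / 0.3754 ≈ −$959 billion.

−$959 billion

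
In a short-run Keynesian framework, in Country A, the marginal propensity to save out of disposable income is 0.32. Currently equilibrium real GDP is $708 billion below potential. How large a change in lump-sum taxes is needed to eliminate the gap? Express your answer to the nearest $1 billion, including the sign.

−$333 billion

MPC = 1 − MPS = 1 − 0.32 = 0.68.
Spending multiplier = 1/(1 − MPC) = 1/(1 − 0.68) = 1/0.32 = 3.125.
Tax multiplier = −c·k = −0.68/0.32 = −2.125. Need ΔY = +$708 billion, so ΔT = ΔY/(−c·k) = −(+$708 billion) × 0.32 / 0.68 ≈ −$333 billion.
The government should cut lump-sum taxes by $333 billion.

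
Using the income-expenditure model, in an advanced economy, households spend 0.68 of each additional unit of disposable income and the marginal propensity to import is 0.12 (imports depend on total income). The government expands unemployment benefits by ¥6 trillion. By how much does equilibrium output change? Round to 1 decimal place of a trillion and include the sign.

The transfer change shifts disposable income by +¥6 trillion, so first-round consumption changes by c·ΔTR = 0.68 × (+¥6 trillion) = +¥4.08 trillion.
Expenditure multiplier = 1/(1 − c + m) = 1/(1 − 0.68 + 0.12) = 1/0.44 ≈ 2.273.
The transfer multiplier is c × k ≈ 1.545, so ΔY = k × (c·ΔTR) = (+¥4.08 trillion) / 0.44 ≈ +¥9.3 trillion.

+¥9.3 trillion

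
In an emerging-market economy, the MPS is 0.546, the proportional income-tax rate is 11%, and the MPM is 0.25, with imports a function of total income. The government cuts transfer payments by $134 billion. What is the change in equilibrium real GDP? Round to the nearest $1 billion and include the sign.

−$72 billion

MPC = 1 − MPS = 1 − 0.546 = 0.454.
The transfer change shifts disposable income by −$134 billion, so first-round consumption changes by c·ΔTR = 0.454 × (−$134 billion) = −$60.836 billion.
Expenditure multiplier = 1/(1 − c(1−t) + m) = 1/(1 − 0.454×0.89 + 0.25) = 1/0.84594 ≈ 1.182.
The transfer multiplier is c × k ≈ 0.537, so ΔY = k × (c·ΔTR) = (−$60.836 billion) / 0.84594 ≈ −$72 billion.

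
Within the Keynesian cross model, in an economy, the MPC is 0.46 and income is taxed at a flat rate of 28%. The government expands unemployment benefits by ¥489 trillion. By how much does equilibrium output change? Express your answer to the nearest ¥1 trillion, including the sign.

+¥336 trillion

The transfer change shifts disposable income by +¥489 trillion, so first-round consumption changes by c·ΔTR = 0.46 × (+¥489 trillion) = +¥224.94 trillion.
Expenditure multiplier = 1/(1 − c(1−t)) = 1/(1 − 0.46×0.72) = 1/0.6688 ≈ 1.495.
The transfer multiplier is c × k ≈ 0.688, so ΔY = k × (c·ΔTR) = (+¥224.94 trillion) / 0.6688 ≈ +¥336 trillion.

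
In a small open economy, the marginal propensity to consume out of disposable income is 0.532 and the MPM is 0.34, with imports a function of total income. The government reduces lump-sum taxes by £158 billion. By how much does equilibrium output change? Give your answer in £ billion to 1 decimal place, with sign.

A lump-sum tax change of −£158 billion shifts disposable income by +£158 billion; first-round consumption changes by −c × ΔT = −0.532 × (−£158 billion) = +£84.056 billion.
Expenditure multiplier = 1/(1 − c + m) = 1/(1 − 0.532 + 0.34) = 1/0.808 ≈ 1.238.
The tax multiplier is −c × k ≈ −0.658, so ΔY = k × (−c·ΔT) = (+£84.056 billion) / 0.808 ≈ +£104 billion.

+£104.0 billion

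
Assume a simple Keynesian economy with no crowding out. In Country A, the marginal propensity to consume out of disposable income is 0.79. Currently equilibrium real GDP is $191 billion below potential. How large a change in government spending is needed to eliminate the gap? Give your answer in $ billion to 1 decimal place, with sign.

Spending multiplier = 1/(1 − MPC) = 1/(1 − 0.79) = 1/0.21 ≈ 4.762.
Need ΔY = +$191 billion, so ΔG = ΔY/k = (+$191 billion) × 0.21 ≈ +$40.1 billion.
The government should increase government spending by $40.1 billion.

+$40.1 billion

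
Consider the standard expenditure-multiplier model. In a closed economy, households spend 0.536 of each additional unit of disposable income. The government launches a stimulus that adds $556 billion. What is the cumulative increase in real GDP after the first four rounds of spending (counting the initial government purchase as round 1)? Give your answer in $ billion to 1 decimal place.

$1,099.4 billion

Round 1 adds ΔG = $556 billion; each later round is MPC = 0.536 times the previous.
After 4 rounds: 556 + 298.016 + 159.736576 + 85.618804736 = ΔG·(1 − c^4)/(1 − c) = 556 × (1 − 0.082538991616)/0.464 ≈ $1,099.4 billion.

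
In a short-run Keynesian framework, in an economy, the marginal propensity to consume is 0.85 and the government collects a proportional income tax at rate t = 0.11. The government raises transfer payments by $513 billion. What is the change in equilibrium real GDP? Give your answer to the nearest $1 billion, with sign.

The transfer change shifts disposable income by +$513 billion, so first-round consumption changes by c·ΔTR = 0.85 × (+$513 billion) = +$436.05 billion.
Expenditure multiplier = 1/(1 − c(1−t)) = 1/(1 − 0.85×0.89) = 1/0.2435 ≈ 4.107.
The transfer multiplier is c × k ≈ 3.491, so ΔY = k × (c·ΔTR) = (+$436.05 billion) / 0.2435 ≈ +$1,791 billion.

+$1,791 billion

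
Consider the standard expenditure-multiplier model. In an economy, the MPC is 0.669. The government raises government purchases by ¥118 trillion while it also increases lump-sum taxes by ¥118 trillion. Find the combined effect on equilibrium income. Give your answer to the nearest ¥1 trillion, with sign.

+¥118 trillion

Expenditure multiplier = 1/(1 − MPC) = 1/(1 − 0.669) = 1/0.331 ≈ 3.021.
ΔG contributes k·ΔG = (+¥118 trillion) / 0.331 ≈ +¥356.5 trillion.
ΔT of +¥118 trillion changes first-round spending by −c·ΔT = −¥78.942 trillion, contributing k·(−c·ΔT) = (−¥78.942 trillion) / 0.331 ≈ −¥238.5 trillion.
With ΔG = ΔT and no other leakages, the balanced-budget multiplier is 1, so ΔY = ΔG = +¥118 trillion.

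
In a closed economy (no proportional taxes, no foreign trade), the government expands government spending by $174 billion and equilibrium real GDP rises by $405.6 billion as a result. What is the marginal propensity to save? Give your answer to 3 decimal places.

0.429

Implied spending multiplier k = ΔY/ΔG = 405.6/174 ≈ 2.331.
Since k = 1/(1 − MPC), MPC = 1 − 1/k = 1 − ΔG/ΔY = 1 − 174/405.6 ≈ 0.571.
MPS = 1 − MPC = 0.429.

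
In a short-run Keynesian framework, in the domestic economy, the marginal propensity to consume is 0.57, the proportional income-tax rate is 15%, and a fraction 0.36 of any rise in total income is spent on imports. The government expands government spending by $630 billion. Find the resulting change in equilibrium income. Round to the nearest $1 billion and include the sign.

+$720 billion

Expenditure multiplier = 1/(1 − c(1−t) + m) = 1/(1 − 0.57×0.85 + 0.36) = 1/0.8755 ≈ 1.142.
ΔY = k × ΔG = (+$630 billion) / 0.8755 ≈ +$720 billion.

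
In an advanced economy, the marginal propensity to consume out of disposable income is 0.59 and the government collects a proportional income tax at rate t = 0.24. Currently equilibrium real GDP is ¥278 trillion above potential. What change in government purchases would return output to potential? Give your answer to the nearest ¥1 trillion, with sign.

Spending multiplier = 1/(1 − c(1−t)) = 1/(1 − 0.59×0.76) = 1/0.5516 ≈ 1.813.
Need ΔY = −¥278 trillion, so ΔG = ΔY/k = (−¥278 trillion) × 0.5516 ≈ −¥153 trillion.
The government should cut government purchases by ¥153 trillion.

−¥153 trillion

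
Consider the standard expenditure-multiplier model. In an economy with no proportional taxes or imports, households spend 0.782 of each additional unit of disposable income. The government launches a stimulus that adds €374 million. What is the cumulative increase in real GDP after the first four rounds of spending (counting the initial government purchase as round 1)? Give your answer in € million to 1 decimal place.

€1,074.0 million

Round 1 adds ΔG = €374 million; each later round is MPC = 0.782 times the previous.
After 4 rounds: 374 + 292.468 + 228.709976 + 178.851201232 = ΔG·(1 − c^4)/(1 − c) = 374 × (1 − 0.373961602576)/0.218 ≈ €1,074 million.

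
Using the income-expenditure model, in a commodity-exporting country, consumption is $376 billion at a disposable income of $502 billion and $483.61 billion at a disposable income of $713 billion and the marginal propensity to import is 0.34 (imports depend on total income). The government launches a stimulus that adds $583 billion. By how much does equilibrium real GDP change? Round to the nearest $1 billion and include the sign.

+$702 billion

MPC = ΔC/ΔYd = (483.61 − 376)/(713 − 502) = 107.61/211 = 0.51.
Expenditure multiplier = 1/(1 − c + m) = 1/(1 − 0.51 + 0.34) = 1/0.83 ≈ 1.205.
ΔY = k × ΔG = (+$583 billion) / 0.83 ≈ +$702 billion.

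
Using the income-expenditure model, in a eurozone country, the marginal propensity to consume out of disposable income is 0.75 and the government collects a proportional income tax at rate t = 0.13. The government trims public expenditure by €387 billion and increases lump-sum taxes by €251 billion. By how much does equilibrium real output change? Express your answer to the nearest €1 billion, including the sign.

−€1,655 billion

Expenditure multiplier = 1/(1 − c(1−t)) = 1/(1 − 0.75×0.87) = 1/0.3475 ≈ 2.878.
ΔG contributes k·ΔG = (−€387 billion) / 0.3475 ≈ −€1,113.7 billion.
ΔT of +€251 billion changes first-round spending by −c·ΔT = −€188.25 billion, contributing k·(−c·ΔT) = (−€188.25 billion) / 0.3475 ≈ −€541.7 billion.
Net ΔY = k(ΔG − c·ΔT) = (−€575.25 billion) / 0.3475 ≈ −€1,655 billion.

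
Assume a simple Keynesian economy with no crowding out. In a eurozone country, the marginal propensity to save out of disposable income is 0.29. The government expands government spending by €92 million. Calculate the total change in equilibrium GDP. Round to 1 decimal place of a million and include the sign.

+€317.2 million

MPC = 1 − MPS = 1 − 0.29 = 0.71.
Expenditure multiplier = 1/(1 − MPC) = 1/(1 − 0.71) = 1/0.29 ≈ 3.448.
ΔY = k × ΔG = (+€92 million) / 0.29 ≈ +€317.2 million.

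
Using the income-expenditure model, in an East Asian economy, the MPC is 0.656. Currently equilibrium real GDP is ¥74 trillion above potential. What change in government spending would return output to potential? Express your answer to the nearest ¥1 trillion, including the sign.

Spending multiplier = 1/(1 − MPC) = 1/(1 − 0.656) = 1/0.344 ≈ 2.907.
Need ΔY = −¥74 trillion, so ΔG = ΔY/k = (−¥74 trillion) × 0.344 ≈ −¥25 trillion.
The government should cut government spending by ¥25 trillion.

−¥25 trillion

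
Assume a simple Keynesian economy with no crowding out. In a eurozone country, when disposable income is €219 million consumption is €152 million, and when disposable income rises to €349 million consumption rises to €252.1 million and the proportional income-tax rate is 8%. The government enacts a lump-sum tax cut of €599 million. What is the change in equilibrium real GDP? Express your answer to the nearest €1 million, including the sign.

MPC = ΔC/ΔYd = (252.1 − 152)/(349 − 219) = 100.1/130 = 0.77.
A lump-sum tax change of −€599 million shifts disposable income by +€599 million; first-round consumption changes by −c × ΔT = −0.77 × (−€599 million) = +€461.23 million.
Expenditure multiplier = 1/(1 − c(1−t)) = 1/(1 − 0.77×0.92) = 1/0.2916 ≈ 3.429.
The tax multiplier is −c × k ≈ −2.641, so ΔY = k × (−c·ΔT) = (+€461.23 million) / 0.2916 ≈ +€1,582 million.

+€1,582 million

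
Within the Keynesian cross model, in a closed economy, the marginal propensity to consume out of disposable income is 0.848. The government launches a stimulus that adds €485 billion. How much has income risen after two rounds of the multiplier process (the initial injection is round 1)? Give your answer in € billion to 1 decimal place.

€896.3 billion

Round 1 adds ΔG = €485 billion; each later round is MPC = 0.848 times the previous.
After 2 rounds: 485 + 411.28 = ΔG·(1 − c^2)/(1 − c) = 485 × (1 − 0.719104)/0.152 ≈ €896.3 billion.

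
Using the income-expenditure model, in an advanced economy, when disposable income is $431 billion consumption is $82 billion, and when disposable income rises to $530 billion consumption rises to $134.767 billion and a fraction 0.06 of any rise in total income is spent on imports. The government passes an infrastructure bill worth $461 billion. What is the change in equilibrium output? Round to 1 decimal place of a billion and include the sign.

MPC = ΔC/ΔYd = (134.767 − 82)/(530 − 431) = 52.767/99 = 0.533.
Spending multiplier = 1/(1 − c + m) = 1/(1 − 0.533 + 0.06) = 1/0.527 ≈ 1.898.
ΔY = k × ΔG = (+$461 billion) / 0.527 ≈ +$874.8 billion.

+$874.8 billion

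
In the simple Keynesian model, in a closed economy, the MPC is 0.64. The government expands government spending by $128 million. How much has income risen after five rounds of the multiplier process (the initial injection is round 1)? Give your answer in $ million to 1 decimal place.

Round 1 adds ΔG = $128 million; each later round is MPC = 0.64 times the previous.
After 5 rounds: 128 + 81.92 + 52.4288 + 33.554432 + 21.47483648 = ΔG·(1 − c^5)/(1 − c) = 128 × (1 − 0.1073741824)/0.36 ≈ $317.4 million.

$317.4 million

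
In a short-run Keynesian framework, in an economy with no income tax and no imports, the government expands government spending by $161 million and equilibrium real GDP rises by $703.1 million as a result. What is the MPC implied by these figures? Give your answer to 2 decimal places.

Implied spending multiplier k = ΔY/ΔG = 703.1/161 ≈ 4.3671.
Since k = 1/(1 − MPC), MPC = 1 − 1/k = 1 − ΔG/ΔY = 1 − 161/703.1 ≈ 0.77.

0.77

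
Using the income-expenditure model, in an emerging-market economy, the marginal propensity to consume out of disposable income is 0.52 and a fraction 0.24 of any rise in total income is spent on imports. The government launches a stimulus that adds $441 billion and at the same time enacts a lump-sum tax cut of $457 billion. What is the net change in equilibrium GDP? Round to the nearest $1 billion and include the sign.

+$943 billion

Expenditure multiplier = 1/(1 − c + m) = 1/(1 − 0.52 + 0.24) = 1/0.72 ≈ 1.389.
ΔG contributes k·ΔG = (+$441 billion) / 0.72 = +$612.5 billion.
ΔT of −$457 billion changes first-round spending by −c·ΔT = +$237.64 billion, contributing k·(−c·ΔT) = (+$237.64 billion) / 0.72 ≈ +$330.1 billion.
Net ΔY = k(ΔG − c·ΔT) = (+$678.64 billion) / 0.72 ≈ +$943 billion.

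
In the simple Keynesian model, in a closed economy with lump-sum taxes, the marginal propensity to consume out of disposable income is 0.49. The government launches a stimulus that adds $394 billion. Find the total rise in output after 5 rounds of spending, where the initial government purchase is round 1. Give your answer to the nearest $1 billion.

$751 billion

Round 1 adds ΔG = $394 billion; each later round is MPC = 0.49 times the previous.
After 5 rounds: 394 + 193.06 + 94.5994 + 46.353706 + 22.71331594 = ΔG·(1 − c^5)/(1 − c) = 394 × (1 − 0.0282475249)/0.51 ≈ $751 billion.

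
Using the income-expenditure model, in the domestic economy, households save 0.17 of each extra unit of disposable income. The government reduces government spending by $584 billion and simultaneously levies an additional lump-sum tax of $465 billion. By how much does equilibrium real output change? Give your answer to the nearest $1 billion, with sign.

MPC = 1 − MPS = 1 − 0.17 = 0.83.
Expenditure multiplier = 1/(1 − MPC) = 1/(1 − 0.83) = 1/0.17 ≈ 5.882.
ΔG contributes k·ΔG = (−$584 billion) / 0.17 ≈ −$3,435.3 billion.
ΔT of +$465 billion changes first-round spending by −c·ΔT = −$385.95 billion, contributing k·(−c·ΔT) = (−$385.95 billion) / 0.17 ≈ −$2,270.3 billion.
Net ΔY = k(ΔG − c·ΔT) = (−$969.95 billion) / 0.17 ≈ −$5,706 billion.

−$5,706 billion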